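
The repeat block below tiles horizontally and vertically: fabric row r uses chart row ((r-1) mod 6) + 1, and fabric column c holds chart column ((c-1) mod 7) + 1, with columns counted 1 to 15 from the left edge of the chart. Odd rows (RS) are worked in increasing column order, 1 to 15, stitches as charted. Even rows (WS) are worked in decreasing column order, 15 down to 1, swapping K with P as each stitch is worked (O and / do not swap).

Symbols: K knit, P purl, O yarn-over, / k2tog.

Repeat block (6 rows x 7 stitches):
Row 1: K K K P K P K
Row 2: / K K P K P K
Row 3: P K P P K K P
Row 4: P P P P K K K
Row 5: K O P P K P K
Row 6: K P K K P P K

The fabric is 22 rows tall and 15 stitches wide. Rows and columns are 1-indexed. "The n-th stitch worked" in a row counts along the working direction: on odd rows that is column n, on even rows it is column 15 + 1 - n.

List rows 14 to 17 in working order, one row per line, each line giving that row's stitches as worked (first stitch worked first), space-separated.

Row 14: chart row 2, WS - tiled (columns 1-15): / K K P K P K / K K P K P K /; work from column 15 back to 1 with K<->P swapped.
Row 15: chart row 3, RS - tile across columns 1-15 and work as-is.
Row 16: chart row 4, WS - tiled (columns 1-15): P P P P K K K P P P P K K K P; work from column 15 back to 1 with K<->P swapped.
Row 17: chart row 5, RS - tile across columns 1-15 and work as-is.

Rows as worked:
/ P K P K P P / P K P K P P /
P K P P K K P P K P P K K P P
K P P P K K K K P P P K K K K
K O P P K P K K O P P K P K K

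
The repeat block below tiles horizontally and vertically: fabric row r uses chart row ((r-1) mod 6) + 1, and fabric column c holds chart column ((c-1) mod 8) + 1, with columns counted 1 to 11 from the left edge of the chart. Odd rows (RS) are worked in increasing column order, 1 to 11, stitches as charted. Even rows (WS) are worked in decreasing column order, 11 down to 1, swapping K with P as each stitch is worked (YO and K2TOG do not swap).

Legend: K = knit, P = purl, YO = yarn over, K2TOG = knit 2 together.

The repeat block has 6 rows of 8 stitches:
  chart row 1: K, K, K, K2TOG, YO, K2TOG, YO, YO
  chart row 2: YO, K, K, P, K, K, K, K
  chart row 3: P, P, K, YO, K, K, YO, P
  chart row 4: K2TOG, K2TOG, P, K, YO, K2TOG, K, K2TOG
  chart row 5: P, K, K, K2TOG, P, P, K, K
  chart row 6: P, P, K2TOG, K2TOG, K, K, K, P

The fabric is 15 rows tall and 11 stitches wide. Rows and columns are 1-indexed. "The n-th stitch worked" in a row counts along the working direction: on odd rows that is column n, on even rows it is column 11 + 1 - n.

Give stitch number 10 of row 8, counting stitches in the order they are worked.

Row 8: (8-1) mod 6 = 1, so use chart row 2. Even row -> WS.
Chart row 2 tiled across columns 1-11: YO K K P K K K K YO K K
WS row: flip the tiled sequence (start at column 11) and apply K<->P; YO and K2TOG stay.
Row 8 as worked: P P YO P P P P K P P YO
Counting 10 along the worked row gives P.

Stitch:
P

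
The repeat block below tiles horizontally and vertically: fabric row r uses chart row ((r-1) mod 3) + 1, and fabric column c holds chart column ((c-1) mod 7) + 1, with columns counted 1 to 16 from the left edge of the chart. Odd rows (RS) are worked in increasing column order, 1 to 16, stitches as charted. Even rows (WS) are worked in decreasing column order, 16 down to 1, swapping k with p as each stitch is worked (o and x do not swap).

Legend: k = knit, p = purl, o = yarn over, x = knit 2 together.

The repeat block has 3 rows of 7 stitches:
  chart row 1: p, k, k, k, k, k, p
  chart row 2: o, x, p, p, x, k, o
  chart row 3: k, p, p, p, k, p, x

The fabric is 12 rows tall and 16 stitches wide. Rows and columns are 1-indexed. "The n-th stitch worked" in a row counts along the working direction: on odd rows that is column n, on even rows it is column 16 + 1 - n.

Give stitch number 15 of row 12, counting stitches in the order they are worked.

Row 12: (12-1) mod 3 = 2, so use chart row 3. Even row -> WS.
Chart row 3 tiled across columns 1-16: k p p p k p x k p p p k p x k p
WS: work from column 16 back to column 1 (reverse the tiled row), swapping k<->p (o and x unchanged).
Row 12 as worked: k p x k p k k k p x k p k k k p
Stitch 15 in working order -> k

== STITCH ==
k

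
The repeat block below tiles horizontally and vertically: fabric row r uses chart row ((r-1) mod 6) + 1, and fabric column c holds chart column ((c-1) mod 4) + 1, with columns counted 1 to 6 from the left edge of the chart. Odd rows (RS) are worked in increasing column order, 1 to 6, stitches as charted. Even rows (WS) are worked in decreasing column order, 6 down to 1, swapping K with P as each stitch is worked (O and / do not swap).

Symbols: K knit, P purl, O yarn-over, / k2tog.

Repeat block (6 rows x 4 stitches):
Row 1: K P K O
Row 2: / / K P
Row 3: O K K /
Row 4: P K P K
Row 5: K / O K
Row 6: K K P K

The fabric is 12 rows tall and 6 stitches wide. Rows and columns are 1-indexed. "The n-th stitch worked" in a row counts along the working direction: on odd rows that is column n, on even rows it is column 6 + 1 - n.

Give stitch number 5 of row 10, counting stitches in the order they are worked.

== STITCH ==
P

Derivation:
For row 10: chart row = ((10-1) mod 6) + 1 = 4; this is a WS (even) row.
Chart row 4 tiled across columns 1-6: P K P K P K
WS row: flip the tiled sequence (start at column 6) and apply K<->P; O and / stay.
Row 10 as worked: P K P K P K
Counting 5 along the worked row gives P.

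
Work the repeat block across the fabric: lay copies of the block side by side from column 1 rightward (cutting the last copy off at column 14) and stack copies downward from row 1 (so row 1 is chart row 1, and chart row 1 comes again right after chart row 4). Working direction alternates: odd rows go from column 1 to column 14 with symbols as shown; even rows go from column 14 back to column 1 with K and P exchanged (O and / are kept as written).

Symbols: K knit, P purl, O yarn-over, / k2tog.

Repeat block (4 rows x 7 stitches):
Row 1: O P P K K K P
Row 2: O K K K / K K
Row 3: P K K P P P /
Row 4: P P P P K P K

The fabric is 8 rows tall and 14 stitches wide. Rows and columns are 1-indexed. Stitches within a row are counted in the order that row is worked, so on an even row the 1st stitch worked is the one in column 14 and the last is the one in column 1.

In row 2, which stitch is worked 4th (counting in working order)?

Result:
P

Derivation:
For row 2: chart row = ((2-1) mod 4) + 1 = 2; this is a WS (even) row.
Chart row 2 tiled across columns 1-14: O K K K / K K O K K K / K K
Wrong side: read the tiled row from column 14 down to 1 and exchange K with P (leave O, /).
Row 2 as worked: P P / P P P O P P / P P P O
The 4th stitch worked is P.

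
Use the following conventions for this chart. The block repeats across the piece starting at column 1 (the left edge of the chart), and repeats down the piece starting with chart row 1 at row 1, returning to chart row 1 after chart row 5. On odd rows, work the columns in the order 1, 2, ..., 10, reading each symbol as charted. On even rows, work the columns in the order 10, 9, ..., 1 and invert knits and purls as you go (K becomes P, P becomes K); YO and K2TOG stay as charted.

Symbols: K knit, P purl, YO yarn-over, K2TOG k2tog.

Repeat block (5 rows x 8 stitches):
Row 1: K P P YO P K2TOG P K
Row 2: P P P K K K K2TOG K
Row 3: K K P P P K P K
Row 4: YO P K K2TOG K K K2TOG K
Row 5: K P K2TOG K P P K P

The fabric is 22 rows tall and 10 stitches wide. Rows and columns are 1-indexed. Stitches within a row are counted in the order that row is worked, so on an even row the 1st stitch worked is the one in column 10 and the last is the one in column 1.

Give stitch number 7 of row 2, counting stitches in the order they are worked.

For row 2: chart row = ((2-1) mod 5) + 1 = 2; this is a WS (even) row.
Chart row 2 tiled across columns 1-10: P P P K K K K2TOG K P P
Wrong side: read the tiled row from column 10 down to 1 and exchange K with P (leave YO, K2TOG).
Row 2 as worked: K K P K2TOG P P P K K K
The 7th stitch worked is P.

Result:
P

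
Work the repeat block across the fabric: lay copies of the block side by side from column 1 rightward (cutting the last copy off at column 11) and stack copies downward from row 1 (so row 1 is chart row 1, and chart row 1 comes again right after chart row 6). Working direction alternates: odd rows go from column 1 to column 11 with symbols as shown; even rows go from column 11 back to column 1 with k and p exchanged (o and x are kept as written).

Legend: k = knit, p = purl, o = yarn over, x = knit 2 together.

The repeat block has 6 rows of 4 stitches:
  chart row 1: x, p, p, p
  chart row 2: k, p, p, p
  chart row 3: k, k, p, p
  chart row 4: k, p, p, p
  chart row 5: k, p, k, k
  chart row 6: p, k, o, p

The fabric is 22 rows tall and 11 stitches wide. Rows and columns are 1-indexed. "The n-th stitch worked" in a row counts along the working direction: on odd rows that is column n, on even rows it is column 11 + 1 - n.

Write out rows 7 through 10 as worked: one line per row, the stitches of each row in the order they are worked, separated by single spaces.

Row 7: chart row 1, RS - tile across columns 1-11 and work as-is.
Row 8: chart row 2, WS - tiled (columns 1-11): k p p p k p p p k p p; work from column 11 back to 1 with k<->p swapped.
Row 9: chart row 3, RS - tile across columns 1-11 and work as-is.
Row 10: chart row 4, WS - tiled (columns 1-11): k p p p k p p p k p p; work from column 11 back to 1 with k<->p swapped.

Rows as worked:
x p p p x p p p x p p
k k p k k k p k k k p
k k p p k k p p k k p
k k p k k k p k k k p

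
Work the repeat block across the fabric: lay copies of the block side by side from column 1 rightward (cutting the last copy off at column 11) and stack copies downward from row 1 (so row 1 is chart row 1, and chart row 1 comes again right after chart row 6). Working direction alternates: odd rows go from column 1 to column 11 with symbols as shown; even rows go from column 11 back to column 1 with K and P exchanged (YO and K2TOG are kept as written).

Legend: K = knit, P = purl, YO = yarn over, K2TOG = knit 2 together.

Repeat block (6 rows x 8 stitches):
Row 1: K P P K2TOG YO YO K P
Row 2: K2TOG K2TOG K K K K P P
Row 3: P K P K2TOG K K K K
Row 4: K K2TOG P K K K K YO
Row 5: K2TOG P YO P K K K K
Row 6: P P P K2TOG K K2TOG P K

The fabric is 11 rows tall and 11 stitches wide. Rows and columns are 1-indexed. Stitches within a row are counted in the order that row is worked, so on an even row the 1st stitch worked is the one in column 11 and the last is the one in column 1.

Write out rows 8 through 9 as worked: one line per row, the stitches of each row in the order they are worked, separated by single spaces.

Rows as worked:
P K2TOG K2TOG K K P P P P K2TOG K2TOG
P K P K2TOG K K K K P K P

Derivation:
Row 8: chart row 2, WS - tiled (columns 1-11): K2TOG K2TOG K K K K P P K2TOG K2TOG K; work from column 11 back to 1 with K<->P swapped.
Row 9: chart row 3, RS - tile across columns 1-11 and work as-is.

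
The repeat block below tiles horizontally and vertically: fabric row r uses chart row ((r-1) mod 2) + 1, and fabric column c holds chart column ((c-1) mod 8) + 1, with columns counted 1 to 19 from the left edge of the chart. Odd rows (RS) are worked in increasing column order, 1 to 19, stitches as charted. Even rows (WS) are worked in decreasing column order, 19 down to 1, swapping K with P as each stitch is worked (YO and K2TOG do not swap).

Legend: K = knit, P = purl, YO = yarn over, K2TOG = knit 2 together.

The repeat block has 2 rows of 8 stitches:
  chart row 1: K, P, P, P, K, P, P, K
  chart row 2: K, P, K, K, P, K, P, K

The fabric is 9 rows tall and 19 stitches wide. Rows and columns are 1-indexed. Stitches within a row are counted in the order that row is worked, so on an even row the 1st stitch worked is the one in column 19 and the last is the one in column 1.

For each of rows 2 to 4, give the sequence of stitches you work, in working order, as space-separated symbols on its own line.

Row 2: chart row 2, WS - tiled (columns 1-19): K P K K P K P K K P K K P K P K K P K; work from column 19 back to 1 with K<->P swapped.
Row 3: chart row 1, RS - tile across columns 1-19 and work as-is.
Row 4: chart row 2, WS - tiled (columns 1-19): K P K K P K P K K P K K P K P K K P K; work from column 19 back to 1 with K<->P swapped.

Rows as worked:
P K P P K P K P P K P P K P K P P K P
K P P P K P P K K P P P K P P K K P P
P K P P K P K P P K P P K P K P P K P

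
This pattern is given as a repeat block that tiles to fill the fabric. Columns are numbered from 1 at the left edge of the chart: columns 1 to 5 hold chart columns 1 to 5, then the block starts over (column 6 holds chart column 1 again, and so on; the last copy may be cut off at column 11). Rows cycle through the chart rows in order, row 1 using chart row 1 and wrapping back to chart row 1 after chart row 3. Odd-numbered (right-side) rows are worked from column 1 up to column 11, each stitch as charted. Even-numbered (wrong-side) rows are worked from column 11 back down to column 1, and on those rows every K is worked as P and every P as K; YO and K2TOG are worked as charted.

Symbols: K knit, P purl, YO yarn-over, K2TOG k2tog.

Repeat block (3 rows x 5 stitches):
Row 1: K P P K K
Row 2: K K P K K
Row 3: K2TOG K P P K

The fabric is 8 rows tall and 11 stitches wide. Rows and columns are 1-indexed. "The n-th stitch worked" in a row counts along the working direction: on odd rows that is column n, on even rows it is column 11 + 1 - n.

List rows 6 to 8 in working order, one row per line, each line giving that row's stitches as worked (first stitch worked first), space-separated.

Row 6: chart row 3, WS - tiled (columns 1-11): K2TOG K P P K K2TOG K P P K K2TOG; work from column 11 back to 1 with K<->P swapped.
Row 7: chart row 1, RS - tile across columns 1-11 and work as-is.
Row 8: chart row 2, WS - tiled (columns 1-11): K K P K K K K P K K K; work from column 11 back to 1 with K<->P swapped.

Rows as worked:
K2TOG P K K P K2TOG P K K P K2TOG
K P P K K K P P K K K
P P P K P P P P K P P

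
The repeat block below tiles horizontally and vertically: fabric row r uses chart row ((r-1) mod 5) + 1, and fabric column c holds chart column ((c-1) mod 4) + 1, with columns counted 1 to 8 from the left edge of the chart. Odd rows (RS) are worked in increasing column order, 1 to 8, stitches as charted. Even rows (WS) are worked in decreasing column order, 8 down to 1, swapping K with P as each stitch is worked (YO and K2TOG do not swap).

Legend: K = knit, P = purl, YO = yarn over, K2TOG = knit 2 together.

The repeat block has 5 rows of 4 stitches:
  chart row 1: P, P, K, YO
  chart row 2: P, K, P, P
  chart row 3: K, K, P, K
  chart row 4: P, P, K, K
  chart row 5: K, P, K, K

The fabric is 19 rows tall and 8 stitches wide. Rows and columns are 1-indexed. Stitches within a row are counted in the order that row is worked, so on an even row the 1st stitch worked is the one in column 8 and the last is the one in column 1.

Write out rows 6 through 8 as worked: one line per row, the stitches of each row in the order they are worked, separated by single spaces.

Rows as worked:
YO P K K YO P K K
P K P P P K P P
P K P P P K P P

Derivation:
Row 6: chart row 1, WS - tiled (columns 1-8): P P K YO P P K YO; work from column 8 back to 1 with K<->P swapped.
Row 7: chart row 2, RS - tile across columns 1-8 and work as-is.
Row 8: chart row 3, WS - tiled (columns 1-8): K K P K K K P K; work from column 8 back to 1 with K<->P swapped.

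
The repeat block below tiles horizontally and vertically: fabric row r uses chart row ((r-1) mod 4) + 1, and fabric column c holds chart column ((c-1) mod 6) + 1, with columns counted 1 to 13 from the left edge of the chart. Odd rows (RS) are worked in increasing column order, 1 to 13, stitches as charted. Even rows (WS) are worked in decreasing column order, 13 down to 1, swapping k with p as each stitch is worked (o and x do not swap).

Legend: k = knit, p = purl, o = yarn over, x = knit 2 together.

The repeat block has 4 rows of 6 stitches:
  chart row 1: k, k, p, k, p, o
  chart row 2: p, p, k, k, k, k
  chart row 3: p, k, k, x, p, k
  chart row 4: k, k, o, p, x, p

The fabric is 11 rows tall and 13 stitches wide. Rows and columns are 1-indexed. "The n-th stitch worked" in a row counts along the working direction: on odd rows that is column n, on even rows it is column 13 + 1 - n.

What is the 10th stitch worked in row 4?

For row 4: chart row = ((4-1) mod 4) + 1 = 4; this is a WS (even) row.
Chart row 4 tiled across columns 1-13: k k o p x p k k o p x p k
Wrong side: read the tiled row from column 13 down to 1 and exchange k with p (leave o, x).
Row 4 as worked: p k x k o p p k x k o p p
Counting 10 along the worked row gives k.

== STITCH ==
k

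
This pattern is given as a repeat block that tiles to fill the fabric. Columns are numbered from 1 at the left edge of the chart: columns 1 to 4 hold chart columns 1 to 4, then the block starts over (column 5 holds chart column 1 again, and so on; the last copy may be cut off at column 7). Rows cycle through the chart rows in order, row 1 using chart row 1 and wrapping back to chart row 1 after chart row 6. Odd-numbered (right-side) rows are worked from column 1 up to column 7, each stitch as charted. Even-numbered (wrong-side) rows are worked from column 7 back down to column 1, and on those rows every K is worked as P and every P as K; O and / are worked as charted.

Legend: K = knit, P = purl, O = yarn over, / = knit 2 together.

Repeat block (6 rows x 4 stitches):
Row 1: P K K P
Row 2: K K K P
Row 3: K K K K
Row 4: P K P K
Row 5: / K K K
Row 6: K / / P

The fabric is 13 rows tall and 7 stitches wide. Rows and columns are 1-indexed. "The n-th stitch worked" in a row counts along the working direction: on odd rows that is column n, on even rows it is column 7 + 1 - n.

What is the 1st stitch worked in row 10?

Result:
K

Derivation:
Row 10 uses chart row ((10-1) mod 6)+1 = 4. Row 10 is even, so WS.
Chart row 4 tiled across columns 1-7: P K P K P K P
Wrong side: read the tiled row from column 7 down to 1 and exchange K with P (leave O, /).
Row 10 as worked: K P K P K P K
Counting 1 along the worked row gives K.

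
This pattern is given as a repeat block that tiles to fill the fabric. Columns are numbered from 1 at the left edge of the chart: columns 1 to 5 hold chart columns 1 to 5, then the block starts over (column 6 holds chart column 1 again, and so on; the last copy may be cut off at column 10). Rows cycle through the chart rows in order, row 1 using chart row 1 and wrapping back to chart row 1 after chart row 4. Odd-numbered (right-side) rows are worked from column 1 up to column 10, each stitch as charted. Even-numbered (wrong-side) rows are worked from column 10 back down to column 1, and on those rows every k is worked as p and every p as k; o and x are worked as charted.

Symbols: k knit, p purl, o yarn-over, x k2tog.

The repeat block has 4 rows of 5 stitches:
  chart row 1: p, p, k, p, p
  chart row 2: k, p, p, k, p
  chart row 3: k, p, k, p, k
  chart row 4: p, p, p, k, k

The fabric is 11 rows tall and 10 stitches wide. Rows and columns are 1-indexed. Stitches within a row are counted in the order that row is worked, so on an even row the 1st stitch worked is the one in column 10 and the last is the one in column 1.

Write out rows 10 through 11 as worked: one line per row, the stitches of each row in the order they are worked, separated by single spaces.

Row 10: chart row 2, WS - tiled (columns 1-10): k p p k p k p p k p; work from column 10 back to 1 with k<->p swapped.
Row 11: chart row 3, RS - tile across columns 1-10 and work as-is.

Result:
k p k k p k p k k p
k p k p k k p k p k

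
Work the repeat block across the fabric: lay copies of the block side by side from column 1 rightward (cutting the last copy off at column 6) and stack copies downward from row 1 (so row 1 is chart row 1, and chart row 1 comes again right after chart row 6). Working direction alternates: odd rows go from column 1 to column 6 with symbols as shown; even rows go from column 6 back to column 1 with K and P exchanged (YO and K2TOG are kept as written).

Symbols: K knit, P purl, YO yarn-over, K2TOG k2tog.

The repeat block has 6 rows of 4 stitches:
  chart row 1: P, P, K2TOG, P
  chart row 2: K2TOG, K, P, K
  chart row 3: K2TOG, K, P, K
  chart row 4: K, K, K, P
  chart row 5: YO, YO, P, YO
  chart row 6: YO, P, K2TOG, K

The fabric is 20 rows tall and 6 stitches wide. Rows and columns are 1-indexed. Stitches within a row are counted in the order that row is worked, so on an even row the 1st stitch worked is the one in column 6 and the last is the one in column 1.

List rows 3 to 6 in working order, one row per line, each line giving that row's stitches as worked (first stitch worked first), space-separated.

Rows as worked:
K2TOG K P K K2TOG K
P P K P P P
YO YO P YO YO YO
K YO P K2TOG K YO

Derivation:
Row 3: chart row 3, RS - tile across columns 1-6 and work as-is.
Row 4: chart row 4, WS - tiled (columns 1-6): K K K P K K; work from column 6 back to 1 with K<->P swapped.
Row 5: chart row 5, RS - tile across columns 1-6 and work as-is.
Row 6: chart row 6, WS - tiled (columns 1-6): YO P K2TOG K YO P; work from column 6 back to 1 with K<->P swapped.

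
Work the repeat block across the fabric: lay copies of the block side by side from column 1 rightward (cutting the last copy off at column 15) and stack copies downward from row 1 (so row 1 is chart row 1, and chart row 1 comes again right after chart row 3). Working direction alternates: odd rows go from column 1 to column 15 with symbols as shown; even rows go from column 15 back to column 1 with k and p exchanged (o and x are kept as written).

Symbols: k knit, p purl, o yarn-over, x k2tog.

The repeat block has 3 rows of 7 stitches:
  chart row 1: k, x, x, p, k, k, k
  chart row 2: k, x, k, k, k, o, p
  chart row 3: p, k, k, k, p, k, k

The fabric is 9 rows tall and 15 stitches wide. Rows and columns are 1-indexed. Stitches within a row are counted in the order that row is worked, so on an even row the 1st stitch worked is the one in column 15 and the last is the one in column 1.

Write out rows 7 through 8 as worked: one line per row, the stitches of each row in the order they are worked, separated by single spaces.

== ROWS AS WORKED ==
k x x p k k k k x x p k k k k
p k o p p p x p k o p p p x p

Derivation:
Row 7: chart row 1, RS - tile across columns 1-15 and work as-is.
Row 8: chart row 2, WS - tiled (columns 1-15): k x k k k o p k x k k k o p k; work from column 15 back to 1 with k<->p swapped.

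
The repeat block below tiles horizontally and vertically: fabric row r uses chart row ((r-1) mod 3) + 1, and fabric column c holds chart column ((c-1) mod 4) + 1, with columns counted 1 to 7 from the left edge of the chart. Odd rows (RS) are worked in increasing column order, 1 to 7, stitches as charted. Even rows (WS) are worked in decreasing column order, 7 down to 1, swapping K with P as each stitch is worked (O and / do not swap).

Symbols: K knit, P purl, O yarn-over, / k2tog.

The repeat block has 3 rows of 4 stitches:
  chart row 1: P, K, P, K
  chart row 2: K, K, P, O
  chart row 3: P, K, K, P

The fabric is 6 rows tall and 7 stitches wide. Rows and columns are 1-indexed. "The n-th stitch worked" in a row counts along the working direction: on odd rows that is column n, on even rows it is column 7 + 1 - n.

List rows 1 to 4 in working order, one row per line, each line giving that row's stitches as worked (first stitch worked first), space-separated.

Result:
P K P K P K P
K P P O K P P
P K K P P K K
K P K P K P K

Derivation:
Row 1: chart row 1, RS - tile across columns 1-7 and work as-is.
Row 2: chart row 2, WS - tiled (columns 1-7): K K P O K K P; work from column 7 back to 1 with K<->P swapped.
Row 3: chart row 3, RS - tile across columns 1-7 and work as-is.
Row 4: chart row 1, WS - tiled (columns 1-7): P K P K P K P; work from column 7 back to 1 with K<->P swapped.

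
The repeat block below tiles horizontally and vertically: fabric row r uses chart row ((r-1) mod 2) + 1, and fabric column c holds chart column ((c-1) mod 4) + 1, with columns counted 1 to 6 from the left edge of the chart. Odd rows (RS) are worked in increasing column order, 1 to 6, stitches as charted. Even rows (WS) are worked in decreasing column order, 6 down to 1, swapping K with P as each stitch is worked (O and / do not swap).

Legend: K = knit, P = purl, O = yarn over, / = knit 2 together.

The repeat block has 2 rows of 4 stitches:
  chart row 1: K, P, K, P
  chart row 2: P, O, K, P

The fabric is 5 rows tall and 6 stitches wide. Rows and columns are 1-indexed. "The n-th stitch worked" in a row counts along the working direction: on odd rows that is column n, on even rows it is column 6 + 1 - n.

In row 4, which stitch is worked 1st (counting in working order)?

For row 4: chart row = ((4-1) mod 2) + 1 = 2; this is a WS (even) row.
Chart row 2 tiled across columns 1-6: P O K P P O
WS: work from column 6 back to column 1 (reverse the tiled row), swapping K<->P (O and / unchanged).
Row 4 as worked: O K K P O K
The 1st stitch worked is O.

Stitch:
O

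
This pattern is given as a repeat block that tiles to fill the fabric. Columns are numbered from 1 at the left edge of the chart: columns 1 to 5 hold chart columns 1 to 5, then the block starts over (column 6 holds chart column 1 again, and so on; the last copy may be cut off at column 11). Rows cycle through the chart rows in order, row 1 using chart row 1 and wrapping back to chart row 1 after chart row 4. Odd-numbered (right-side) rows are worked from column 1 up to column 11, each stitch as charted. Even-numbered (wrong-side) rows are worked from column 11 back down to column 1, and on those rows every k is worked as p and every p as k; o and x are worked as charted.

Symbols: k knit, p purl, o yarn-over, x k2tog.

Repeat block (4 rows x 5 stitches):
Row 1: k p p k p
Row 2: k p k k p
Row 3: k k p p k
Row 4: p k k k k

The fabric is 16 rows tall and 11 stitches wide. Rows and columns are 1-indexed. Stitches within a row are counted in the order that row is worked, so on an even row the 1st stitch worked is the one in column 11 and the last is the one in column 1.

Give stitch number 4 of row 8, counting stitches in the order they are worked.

For row 8: chart row = ((8-1) mod 4) + 1 = 4; this is a WS (even) row.
Chart row 4 tiled across columns 1-11: p k k k k p k k k k p
Wrong side: read the tiled row from column 11 down to 1 and exchange k with p (leave o, x).
Row 8 as worked: k p p p p k p p p p k
The 4th stitch worked is p.

Result:
p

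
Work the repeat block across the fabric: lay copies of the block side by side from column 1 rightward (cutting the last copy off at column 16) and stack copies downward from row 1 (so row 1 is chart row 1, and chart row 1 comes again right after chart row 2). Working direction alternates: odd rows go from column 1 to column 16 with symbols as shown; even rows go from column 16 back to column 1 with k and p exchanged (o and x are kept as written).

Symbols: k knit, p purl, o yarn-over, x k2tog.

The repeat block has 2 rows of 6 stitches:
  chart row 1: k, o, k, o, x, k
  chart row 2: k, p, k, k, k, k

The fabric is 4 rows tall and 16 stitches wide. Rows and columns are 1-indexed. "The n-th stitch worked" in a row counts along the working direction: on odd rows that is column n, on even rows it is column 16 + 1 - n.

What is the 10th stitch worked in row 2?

Result:
p

Derivation:
For row 2: chart row = ((2-1) mod 2) + 1 = 2; this is a WS (even) row.
Chart row 2 tiled across columns 1-16: k p k k k k k p k k k k k p k k
Wrong side: read the tiled row from column 16 down to 1 and exchange k with p (leave o, x).
Row 2 as worked: p p k p p p p p k p p p p p k p
Stitch 10 in working order -> p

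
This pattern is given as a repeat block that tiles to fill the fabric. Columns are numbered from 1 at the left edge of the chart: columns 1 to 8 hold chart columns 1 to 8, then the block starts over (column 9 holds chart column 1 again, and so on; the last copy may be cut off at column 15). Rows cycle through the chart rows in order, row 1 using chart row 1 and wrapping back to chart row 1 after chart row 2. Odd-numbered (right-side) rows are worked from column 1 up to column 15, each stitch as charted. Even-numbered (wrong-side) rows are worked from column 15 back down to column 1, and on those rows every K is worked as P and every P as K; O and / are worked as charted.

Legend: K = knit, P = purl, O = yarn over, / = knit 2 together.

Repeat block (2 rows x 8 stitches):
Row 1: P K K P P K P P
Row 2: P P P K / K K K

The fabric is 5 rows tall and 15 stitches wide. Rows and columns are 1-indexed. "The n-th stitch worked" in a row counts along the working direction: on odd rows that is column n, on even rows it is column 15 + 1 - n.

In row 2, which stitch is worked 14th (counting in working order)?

Row 2 uses chart row ((2-1) mod 2)+1 = 2. Row 2 is even, so WS.
Chart row 2 tiled across columns 1-15: P P P K / K K K P P P K / K K
WS: work from column 15 back to column 1 (reverse the tiled row), swapping K<->P (O and / unchanged).
Row 2 as worked: P P / P K K K P P P / P K K K
Counting 14 along the worked row gives K.

Stitch:
K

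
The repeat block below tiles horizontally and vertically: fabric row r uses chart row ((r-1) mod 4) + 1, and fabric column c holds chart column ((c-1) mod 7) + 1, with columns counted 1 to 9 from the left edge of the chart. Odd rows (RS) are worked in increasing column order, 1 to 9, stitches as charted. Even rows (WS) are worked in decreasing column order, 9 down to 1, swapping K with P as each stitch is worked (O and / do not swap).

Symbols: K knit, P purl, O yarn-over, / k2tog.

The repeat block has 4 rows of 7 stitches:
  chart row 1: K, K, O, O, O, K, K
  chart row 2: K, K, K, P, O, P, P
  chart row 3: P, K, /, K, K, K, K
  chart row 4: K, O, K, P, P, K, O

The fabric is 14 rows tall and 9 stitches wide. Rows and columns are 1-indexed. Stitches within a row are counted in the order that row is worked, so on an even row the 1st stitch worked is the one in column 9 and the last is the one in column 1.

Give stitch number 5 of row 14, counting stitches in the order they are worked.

== STITCH ==
O

Derivation:
Row 14: (14-1) mod 4 = 1, so use chart row 2. Even row -> WS.
Chart row 2 tiled across columns 1-9: K K K P O P P K K
WS: work from column 9 back to column 1 (reverse the tiled row), swapping K<->P (O and / unchanged).
Row 14 as worked: P P K K O K P P P
Stitch 5 in working order -> O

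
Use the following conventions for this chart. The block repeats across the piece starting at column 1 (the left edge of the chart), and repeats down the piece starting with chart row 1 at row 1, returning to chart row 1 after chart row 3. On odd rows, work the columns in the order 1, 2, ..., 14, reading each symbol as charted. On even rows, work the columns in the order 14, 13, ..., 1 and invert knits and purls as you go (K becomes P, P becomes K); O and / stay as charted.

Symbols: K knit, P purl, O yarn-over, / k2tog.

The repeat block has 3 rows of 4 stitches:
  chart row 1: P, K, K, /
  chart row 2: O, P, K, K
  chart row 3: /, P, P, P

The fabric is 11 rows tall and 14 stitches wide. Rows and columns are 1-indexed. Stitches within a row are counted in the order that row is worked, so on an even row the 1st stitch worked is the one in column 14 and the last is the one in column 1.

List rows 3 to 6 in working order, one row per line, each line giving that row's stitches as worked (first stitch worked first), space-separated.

Row 3: chart row 3, RS - tile across columns 1-14 and work as-is.
Row 4: chart row 1, WS - tiled (columns 1-14): P K K / P K K / P K K / P K; work from column 14 back to 1 with K<->P swapped.
Row 5: chart row 2, RS - tile across columns 1-14 and work as-is.
Row 6: chart row 3, WS - tiled (columns 1-14): / P P P / P P P / P P P / P; work from column 14 back to 1 with K<->P swapped.

Result:
/ P P P / P P P / P P P / P
P K / P P K / P P K / P P K
O P K K O P K K O P K K O P
K / K K K / K K K / K K K /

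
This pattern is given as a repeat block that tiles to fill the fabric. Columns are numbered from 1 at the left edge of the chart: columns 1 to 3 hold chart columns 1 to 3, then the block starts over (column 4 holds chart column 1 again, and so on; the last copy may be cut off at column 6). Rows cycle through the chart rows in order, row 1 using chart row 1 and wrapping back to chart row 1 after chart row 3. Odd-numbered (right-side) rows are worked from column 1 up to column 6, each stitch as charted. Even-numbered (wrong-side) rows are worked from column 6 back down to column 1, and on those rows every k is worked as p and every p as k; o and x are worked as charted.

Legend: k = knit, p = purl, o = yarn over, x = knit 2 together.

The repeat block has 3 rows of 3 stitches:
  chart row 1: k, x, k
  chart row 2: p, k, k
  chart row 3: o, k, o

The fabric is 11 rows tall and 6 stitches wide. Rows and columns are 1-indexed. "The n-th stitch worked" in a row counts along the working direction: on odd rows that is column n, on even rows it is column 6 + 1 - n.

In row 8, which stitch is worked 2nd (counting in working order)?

For row 8: chart row = ((8-1) mod 3) + 1 = 2; this is a WS (even) row.
Chart row 2 tiled across columns 1-6: p k k p k k
Wrong side: read the tiled row from column 6 down to 1 and exchange k with p (leave o, x).
Row 8 as worked: p p k p p k
Counting 2 along the worked row gives p.

Stitch:
p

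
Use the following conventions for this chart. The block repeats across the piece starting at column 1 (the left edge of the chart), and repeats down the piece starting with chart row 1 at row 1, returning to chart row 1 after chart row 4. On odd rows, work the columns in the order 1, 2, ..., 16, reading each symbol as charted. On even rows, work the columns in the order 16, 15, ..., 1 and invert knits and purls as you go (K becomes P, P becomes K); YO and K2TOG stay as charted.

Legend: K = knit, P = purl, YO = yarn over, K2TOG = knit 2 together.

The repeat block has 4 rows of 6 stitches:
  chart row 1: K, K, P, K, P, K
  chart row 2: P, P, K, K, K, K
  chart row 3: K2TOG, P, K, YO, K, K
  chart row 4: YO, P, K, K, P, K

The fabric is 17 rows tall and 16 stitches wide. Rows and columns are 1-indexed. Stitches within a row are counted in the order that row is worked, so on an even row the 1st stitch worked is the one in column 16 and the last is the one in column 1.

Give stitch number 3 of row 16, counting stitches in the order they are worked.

Row 16 uses chart row ((16-1) mod 4)+1 = 4. Row 16 is even, so WS.
Chart row 4 tiled across columns 1-16: YO P K K P K YO P K K P K YO P K K
Wrong side: read the tiled row from column 16 down to 1 and exchange K with P (leave YO, K2TOG).
Row 16 as worked: P P K YO P K P P K YO P K P P K YO
The 3rd stitch worked is K.

== STITCH ==
K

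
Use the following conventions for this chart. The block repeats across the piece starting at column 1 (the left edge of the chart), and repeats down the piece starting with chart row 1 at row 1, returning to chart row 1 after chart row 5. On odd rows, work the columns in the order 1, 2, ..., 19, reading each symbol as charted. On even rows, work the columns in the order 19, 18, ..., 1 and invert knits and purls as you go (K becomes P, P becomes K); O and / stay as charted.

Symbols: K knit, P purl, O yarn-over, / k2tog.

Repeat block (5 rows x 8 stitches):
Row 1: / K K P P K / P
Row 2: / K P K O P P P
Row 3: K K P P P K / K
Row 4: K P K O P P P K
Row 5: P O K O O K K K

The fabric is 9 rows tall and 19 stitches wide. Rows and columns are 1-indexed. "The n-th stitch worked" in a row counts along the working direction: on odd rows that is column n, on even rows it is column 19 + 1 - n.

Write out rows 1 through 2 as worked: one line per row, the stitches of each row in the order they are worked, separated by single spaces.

Row 1: chart row 1, RS - tile across columns 1-19 and work as-is.
Row 2: chart row 2, WS - tiled (columns 1-19): / K P K O P P P / K P K O P P P / K P; work from column 19 back to 1 with K<->P swapped.

Result:
/ K K P P K / P / K K P P K / P / K K
K P / K K K O P K P / K K K O P K P /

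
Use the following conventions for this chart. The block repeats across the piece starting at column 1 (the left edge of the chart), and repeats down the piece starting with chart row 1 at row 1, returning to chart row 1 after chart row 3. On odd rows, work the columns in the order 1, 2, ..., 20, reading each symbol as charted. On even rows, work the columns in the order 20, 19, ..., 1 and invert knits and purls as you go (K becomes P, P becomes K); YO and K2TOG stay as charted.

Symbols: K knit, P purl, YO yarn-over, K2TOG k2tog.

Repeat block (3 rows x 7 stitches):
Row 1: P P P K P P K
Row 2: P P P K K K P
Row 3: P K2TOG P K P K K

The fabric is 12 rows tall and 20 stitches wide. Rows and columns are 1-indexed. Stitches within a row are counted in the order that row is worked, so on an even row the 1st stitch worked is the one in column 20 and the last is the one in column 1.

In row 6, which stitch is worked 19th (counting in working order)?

Result:
K2TOG

Derivation:
For row 6: chart row = ((6-1) mod 3) + 1 = 3; this is a WS (even) row.
Chart row 3 tiled across columns 1-20: P K2TOG P K P K K P K2TOG P K P K K P K2TOG P K P K
WS row: flip the tiled sequence (start at column 20) and apply K<->P; YO and K2TOG stay.
Row 6 as worked: P K P K K2TOG K P P K P K K2TOG K P P K P K K2TOG K
Counting 19 along the worked row gives K2TOG.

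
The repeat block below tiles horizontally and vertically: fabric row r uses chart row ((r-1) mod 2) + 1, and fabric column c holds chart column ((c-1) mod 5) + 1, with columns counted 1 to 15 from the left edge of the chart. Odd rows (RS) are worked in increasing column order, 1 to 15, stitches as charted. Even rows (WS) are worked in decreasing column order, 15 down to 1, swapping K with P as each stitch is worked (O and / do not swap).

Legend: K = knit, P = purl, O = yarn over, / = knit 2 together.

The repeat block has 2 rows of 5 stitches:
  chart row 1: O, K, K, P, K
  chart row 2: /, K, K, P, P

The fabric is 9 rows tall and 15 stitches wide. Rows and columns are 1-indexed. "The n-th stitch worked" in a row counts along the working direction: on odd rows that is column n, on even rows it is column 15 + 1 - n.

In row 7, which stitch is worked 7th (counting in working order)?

Row 7 uses chart row ((7-1) mod 2)+1 = 1. Row 7 is odd, so RS.
Chart row 1 tiled across columns 1-15: O K K P K O K K P K O K K P K
Right side: take the tiled row as-is (worked left to right from column 1).
Stitch 7 in working order -> K

Result:
K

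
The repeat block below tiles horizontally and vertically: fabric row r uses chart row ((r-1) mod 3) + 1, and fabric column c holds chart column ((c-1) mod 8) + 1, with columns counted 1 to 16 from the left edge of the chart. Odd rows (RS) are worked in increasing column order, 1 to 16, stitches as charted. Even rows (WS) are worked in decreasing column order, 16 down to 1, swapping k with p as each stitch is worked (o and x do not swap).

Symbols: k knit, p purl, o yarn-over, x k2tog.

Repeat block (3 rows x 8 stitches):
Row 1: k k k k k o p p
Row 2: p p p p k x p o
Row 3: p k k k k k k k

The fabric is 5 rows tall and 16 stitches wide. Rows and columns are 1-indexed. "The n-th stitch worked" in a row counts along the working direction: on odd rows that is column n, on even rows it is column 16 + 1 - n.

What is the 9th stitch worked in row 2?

For row 2: chart row = ((2-1) mod 3) + 1 = 2; this is a WS (even) row.
Chart row 2 tiled across columns 1-16: p p p p k x p o p p p p k x p o
WS: work from column 16 back to column 1 (reverse the tiled row), swapping k<->p (o and x unchanged).
Row 2 as worked: o k x p k k k k o k x p k k k k
The 9th stitch worked is o.

== STITCH ==
o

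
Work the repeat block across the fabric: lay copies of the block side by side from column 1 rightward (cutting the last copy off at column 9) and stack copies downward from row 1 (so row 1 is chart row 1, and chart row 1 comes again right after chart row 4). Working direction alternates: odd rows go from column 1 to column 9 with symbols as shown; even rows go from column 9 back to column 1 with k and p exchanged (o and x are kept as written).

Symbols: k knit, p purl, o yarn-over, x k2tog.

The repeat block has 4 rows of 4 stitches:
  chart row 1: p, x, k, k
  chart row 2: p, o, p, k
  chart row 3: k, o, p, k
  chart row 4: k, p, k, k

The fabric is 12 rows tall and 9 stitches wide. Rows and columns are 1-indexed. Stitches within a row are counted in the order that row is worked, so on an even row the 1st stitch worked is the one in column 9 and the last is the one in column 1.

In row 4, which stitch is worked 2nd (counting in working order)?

== STITCH ==
p

Derivation:
Row 4: (4-1) mod 4 = 3, so use chart row 4. Even row -> WS.
Chart row 4 tiled across columns 1-9: k p k k k p k k k
WS: work from column 9 back to column 1 (reverse the tiled row), swapping k<->p (o and x unchanged).
Row 4 as worked: p p p k p p p k p
The 2nd stitch worked is p.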